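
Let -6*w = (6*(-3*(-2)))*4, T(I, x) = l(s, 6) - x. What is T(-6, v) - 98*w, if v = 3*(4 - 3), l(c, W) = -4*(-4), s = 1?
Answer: 2365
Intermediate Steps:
l(c, W) = 16
v = 3 (v = 3*1 = 3)
T(I, x) = 16 - x
w = -24 (w = -6*(-3*(-2))*4/6 = -6*6*4/6 = -6*4 = -⅙*144 = -24)
T(-6, v) - 98*w = (16 - 1*3) - 98*(-24) = (16 - 3) + 2352 = 13 + 2352 = 2365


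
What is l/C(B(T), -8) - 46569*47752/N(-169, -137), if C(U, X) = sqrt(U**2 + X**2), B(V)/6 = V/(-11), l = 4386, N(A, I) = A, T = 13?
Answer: 2223762888/169 + 24123*sqrt(3457)/3457 ≈ 1.3159e+7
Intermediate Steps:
B(V) = -6*V/11 (B(V) = 6*(V/(-11)) = 6*(V*(-1/11)) = 6*(-V/11) = -6*V/11)
l/C(B(T), -8) - 46569*47752/N(-169, -137) = 4386/(sqrt((-6/11*13)**2 + (-8)**2)) - 46569/((-169/47752)) = 4386/(sqrt((-78/11)**2 + 64)) - 46569/((-169*1/47752)) = 4386/(sqrt(6084/121 + 64)) - 46569/(-169/47752) = 4386/(sqrt(13828/121)) - 46569*(-47752/169) = 4386/((2*sqrt(3457)/11)) + 2223762888/169 = 4386*(11*sqrt(3457)/6914) + 2223762888/169 = 24123*sqrt(3457)/3457 + 2223762888/169 = 2223762888/169 + 24123*sqrt(3457)/3457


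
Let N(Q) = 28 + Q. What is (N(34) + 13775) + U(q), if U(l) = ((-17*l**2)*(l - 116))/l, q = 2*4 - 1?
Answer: 26808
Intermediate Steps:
q = 7 (q = 8 - 1 = 7)
U(l) = -17*l*(-116 + l) (U(l) = ((-17*l**2)*(-116 + l))/l = (-17*l**2*(-116 + l))/l = -17*l*(-116 + l))
(N(34) + 13775) + U(q) = ((28 + 34) + 13775) + 17*7*(116 - 1*7) = (62 + 13775) + 17*7*(116 - 7) = 13837 + 17*7*109 = 13837 + 12971 = 26808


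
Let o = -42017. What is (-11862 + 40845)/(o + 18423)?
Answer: -28983/23594 ≈ -1.2284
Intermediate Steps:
(-11862 + 40845)/(o + 18423) = (-11862 + 40845)/(-42017 + 18423) = 28983/(-23594) = 28983*(-1/23594) = -28983/23594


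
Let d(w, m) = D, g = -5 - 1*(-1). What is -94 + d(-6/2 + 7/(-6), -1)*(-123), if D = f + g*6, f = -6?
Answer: 3596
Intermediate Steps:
g = -4 (g = -5 + 1 = -4)
D = -30 (D = -6 - 4*6 = -6 - 24 = -30)
d(w, m) = -30
-94 + d(-6/2 + 7/(-6), -1)*(-123) = -94 - 30*(-123) = -94 + 3690 = 3596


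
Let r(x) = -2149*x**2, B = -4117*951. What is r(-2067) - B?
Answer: -9177663594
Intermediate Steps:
B = -3915267
r(-2067) - B = -2149*(-2067)**2 - 1*(-3915267) = -2149*4272489 + 3915267 = -9181578861 + 3915267 = -9177663594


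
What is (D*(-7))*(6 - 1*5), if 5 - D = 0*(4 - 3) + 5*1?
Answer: 0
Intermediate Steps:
D = 0 (D = 5 - (0*(4 - 3) + 5*1) = 5 - (0*1 + 5) = 5 - (0 + 5) = 5 - 1*5 = 5 - 5 = 0)
(D*(-7))*(6 - 1*5) = (0*(-7))*(6 - 1*5) = 0*(6 - 5) = 0*1 = 0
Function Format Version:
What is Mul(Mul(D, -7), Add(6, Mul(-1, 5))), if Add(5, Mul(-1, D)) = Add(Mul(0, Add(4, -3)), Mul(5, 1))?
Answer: 0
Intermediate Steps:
D = 0 (D = Add(5, Mul(-1, Add(Mul(0, Add(4, -3)), Mul(5, 1)))) = Add(5, Mul(-1, Add(Mul(0, 1), 5))) = Add(5, Mul(-1, Add(0, 5))) = Add(5, Mul(-1, 5)) = Add(5, -5) = 0)
Mul(Mul(D, -7), Add(6, Mul(-1, 5))) = Mul(Mul(0, -7), Add(6, Mul(-1, 5))) = Mul(0, Add(6, -5)) = Mul(0, 1) = 0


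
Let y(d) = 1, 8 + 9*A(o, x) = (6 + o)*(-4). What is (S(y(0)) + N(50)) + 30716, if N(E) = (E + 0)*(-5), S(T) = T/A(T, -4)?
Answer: 121863/4 ≈ 30466.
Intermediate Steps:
A(o, x) = -32/9 - 4*o/9 (A(o, x) = -8/9 + ((6 + o)*(-4))/9 = -8/9 + (-24 - 4*o)/9 = -8/9 + (-8/3 - 4*o/9) = -32/9 - 4*o/9)
S(T) = T/(-32/9 - 4*T/9)
N(E) = -5*E (N(E) = E*(-5) = -5*E)
(S(y(0)) + N(50)) + 30716 = (-9*1/(32 + 4*1) - 5*50) + 30716 = (-9*1/(32 + 4) - 250) + 30716 = (-9*1/36 - 250) + 30716 = (-9*1*1/36 - 250) + 30716 = (-¼ - 250) + 30716 = -1001/4 + 30716 = 121863/4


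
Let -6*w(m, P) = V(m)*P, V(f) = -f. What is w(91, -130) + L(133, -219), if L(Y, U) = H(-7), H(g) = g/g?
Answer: -5912/3 ≈ -1970.7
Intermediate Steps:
H(g) = 1
L(Y, U) = 1
w(m, P) = P*m/6 (w(m, P) = -(-m)*P/6 = -(-1)*P*m/6 = P*m/6)
w(91, -130) + L(133, -219) = (⅙)*(-130)*91 + 1 = -5915/3 + 1 = -5912/3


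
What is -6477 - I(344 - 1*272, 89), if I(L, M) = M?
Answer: -6566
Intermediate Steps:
-6477 - I(344 - 1*272, 89) = -6477 - 1*89 = -6477 - 89 = -6566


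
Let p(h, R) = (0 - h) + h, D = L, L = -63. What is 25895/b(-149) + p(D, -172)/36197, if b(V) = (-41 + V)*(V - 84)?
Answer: 5179/8854 ≈ 0.58493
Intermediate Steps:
b(V) = (-84 + V)*(-41 + V) (b(V) = (-41 + V)*(-84 + V) = (-84 + V)*(-41 + V))
D = -63
p(h, R) = 0 (p(h, R) = -h + h = 0)
25895/b(-149) + p(D, -172)/36197 = 25895/(3444 + (-149)² - 125*(-149)) + 0/36197 = 25895/(3444 + 22201 + 18625) + 0*(1/36197) = 25895/44270 + 0 = 25895*(1/44270) + 0 = 5179/8854 + 0 = 5179/8854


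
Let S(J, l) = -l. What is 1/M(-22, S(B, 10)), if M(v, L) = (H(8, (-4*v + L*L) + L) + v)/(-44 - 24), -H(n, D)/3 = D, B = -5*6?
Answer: 17/139 ≈ 0.12230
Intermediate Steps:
B = -30
H(n, D) = -3*D
M(v, L) = -13*v/68 + 3*L/68 + 3*L**2/68 (M(v, L) = (-3*((-4*v + L*L) + L) + v)/(-44 - 24) = (-3*((-4*v + L**2) + L) + v)/(-68) = (-3*((L**2 - 4*v) + L) + v)*(-1/68) = (-3*(L + L**2 - 4*v) + v)*(-1/68) = ((-3*L - 3*L**2 + 12*v) + v)*(-1/68) = (-3*L - 3*L**2 + 13*v)*(-1/68) = -13*v/68 + 3*L/68 + 3*L**2/68)
1/M(-22, S(B, 10)) = 1/(-13/68*(-22) + 3*(-1*10)/68 + 3*(-1*10)**2/68) = 1/(143/34 + (3/68)*(-10) + (3/68)*(-10)**2) = 1/(143/34 - 15/34 + (3/68)*100) = 1/(143/34 - 15/34 + 75/17) = 1/(139/17) = 17/139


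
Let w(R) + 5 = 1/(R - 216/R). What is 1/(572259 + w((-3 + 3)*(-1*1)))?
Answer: 1/572254 ≈ 1.7475e-6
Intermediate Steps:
w(R) = -5 + 1/(R - 216/R)
1/(572259 + w((-3 + 3)*(-1*1))) = 1/(572259 + (1080 + (-3 + 3)*(-1*1) - 5*(-3 + 3)²)/(-216 + ((-3 + 3)*(-1*1))²)) = 1/(572259 + (1080 + 0*(-1) - 5*(0*(-1))²)/(-216 + (0*(-1))²)) = 1/(572259 + (1080 + 0 - 5*0²)/(-216 + 0²)) = 1/(572259 + (1080 + 0 - 5*0)/(-216 + 0)) = 1/(572259 + (1080 + 0 + 0)/(-216)) = 1/(572259 - 1/216*1080) = 1/(572259 - 5) = 1/572254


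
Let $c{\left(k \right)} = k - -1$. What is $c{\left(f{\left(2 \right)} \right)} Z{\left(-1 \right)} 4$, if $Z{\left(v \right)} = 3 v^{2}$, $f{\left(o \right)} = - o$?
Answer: $-12$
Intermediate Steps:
$c{\left(k \right)} = 1 + k$ ($c{\left(k \right)} = k + 1 = 1 + k$)
$c{\left(f{\left(2 \right)} \right)} Z{\left(-1 \right)} 4 = \left(1 - 2\right) 3 \left(-1\right)^{2} \cdot 4 = \left(1 - 2\right) 3 \cdot 1 \cdot 4 = \left(-1\right) 3 \cdot 4 = \left(-3\right) 4 = -12$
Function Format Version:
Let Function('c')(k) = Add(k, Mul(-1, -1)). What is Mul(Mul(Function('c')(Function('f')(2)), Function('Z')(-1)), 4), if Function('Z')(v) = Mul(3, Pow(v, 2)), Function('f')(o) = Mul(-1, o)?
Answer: -12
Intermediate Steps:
Function('c')(k) = Add(1, k) (Function('c')(k) = Add(k, 1) = Add(1, k))
Mul(Mul(Function('c')(Function('f')(2)), Function('Z')(-1)), 4) = Mul(Mul(Add(1, Mul(-1, 2)), Mul(3, Pow(-1, 2))), 4) = Mul(Mul(Add(1, -2), Mul(3, 1)), 4) = Mul(Mul(-1, 3), 4) = Mul(-3, 4) = -12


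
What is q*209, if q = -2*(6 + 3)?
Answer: -3762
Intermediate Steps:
q = -18 (q = -2*9 = -18)
q*209 = -18*209 = -3762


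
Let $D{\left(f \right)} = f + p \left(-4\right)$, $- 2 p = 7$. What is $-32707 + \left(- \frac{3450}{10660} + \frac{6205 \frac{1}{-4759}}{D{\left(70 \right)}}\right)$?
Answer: $- \frac{6968951054411}{213069948} \approx -32707.0$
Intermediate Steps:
$p = - \frac{7}{2}$ ($p = \left(- \frac{1}{2}\right) 7 = - \frac{7}{2} \approx -3.5$)
$D{\left(f \right)} = 14 + f$ ($D{\left(f \right)} = f - -14 = f + 14 = 14 + f$)
$-32707 + \left(- \frac{3450}{10660} + \frac{6205 \frac{1}{-4759}}{D{\left(70 \right)}}\right) = -32707 - \left(\frac{345}{1066} - \frac{6205 \frac{1}{-4759}}{14 + 70}\right) = -32707 - \left(\frac{345}{1066} - \frac{6205 \left(- \frac{1}{4759}\right)}{84}\right) = -32707 - \frac{72265175}{213069948} = - \frac{6968951054411}{213069948}$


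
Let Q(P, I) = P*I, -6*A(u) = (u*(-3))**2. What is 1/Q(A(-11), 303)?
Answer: -2/109989 ≈ -1.8184e-5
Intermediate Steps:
A(u) = -3*u**2/2 (A(u) = -9*u**2/6 = -3*u**2/2)
Q(P, I) = I*P
1/Q(A(-11), 303) = 1/(303*(-3/2*(-11)**2)) = 1/(303*(-3/2*121)) = 1/(303*(-363/2)) = 1/(-109989/2) = -2/109989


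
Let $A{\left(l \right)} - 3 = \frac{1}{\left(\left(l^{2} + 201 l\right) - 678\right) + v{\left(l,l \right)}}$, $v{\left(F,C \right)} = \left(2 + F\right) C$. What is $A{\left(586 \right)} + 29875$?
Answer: $\frac{24053941217}{805072} \approx 29878.0$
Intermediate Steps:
$v{\left(F,C \right)} = C \left(2 + F\right)$
$A{\left(l \right)} = 3 + \frac{1}{-678 + l^{2} + 201 l + l \left(2 + l\right)}$ ($A{\left(l \right)} = 3 + \frac{1}{\left(\left(l^{2} + 201 l\right) - 678\right) + l \left(2 + l\right)} = 3 + \frac{1}{\left(-678 + l^{2} + 201 l\right) + l \left(2 + l\right)} = 3 + \frac{1}{-678 + l^{2} + 201 l + l \left(2 + l\right)}$)
$A{\left(586 \right)} + 29875 = \frac{-2033 + 6 \cdot 586^{2} + 609 \cdot 586}{-678 + 2 \cdot 586^{2} + 203 \cdot 586} + 29875 = \frac{-2033 + 6 \cdot 343396 + 356874}{-678 + 2 \cdot 343396 + 118958} + 29875 = \frac{-2033 + 2060376 + 356874}{-678 + 686792 + 118958} + 29875 = \frac{1}{805072} \cdot 2415217 + 29875 = \frac{2415217}{805072} + 29875 = \frac{24053941217}{805072}$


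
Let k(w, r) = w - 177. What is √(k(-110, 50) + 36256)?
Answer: √35969 ≈ 189.66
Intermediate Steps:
k(w, r) = -177 + w
√(k(-110, 50) + 36256) = √((-177 - 110) + 36256) = √(-287 + 36256) = √35969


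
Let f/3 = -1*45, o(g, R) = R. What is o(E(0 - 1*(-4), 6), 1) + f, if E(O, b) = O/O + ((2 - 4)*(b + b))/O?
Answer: -134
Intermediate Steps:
E(O, b) = 1 - 4*b/O (E(O, b) = 1 + (-4*b)/O = 1 - 4*b/O)
f = -135 (f = 3*(-1*45) = 3*(-45) = -135)
o(E(0 - 1*(-4), 6), 1) + f = 1 - 135 = -134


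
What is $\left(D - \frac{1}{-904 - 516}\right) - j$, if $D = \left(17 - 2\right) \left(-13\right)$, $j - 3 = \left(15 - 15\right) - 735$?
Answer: $\frac{762541}{1420} \approx 537.0$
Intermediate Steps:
$j = -732$ ($j = 3 + \left(\left(15 - 15\right) - 735\right) = 3 + \left(0 - 735\right) = 3 - 735 = -732$)
$D = -195$ ($D = 15 \left(-13\right) = -195$)
$\left(D - \frac{1}{-904 - 516}\right) - j = \left(-195 - \frac{1}{-904 - 516}\right) - -732 = \left(-195 - \frac{1}{-1420}\right) + 732 = \left(-195 - - \frac{1}{1420}\right) + 732 = \left(-195 + \frac{1}{1420}\right) + 732 = - \frac{276899}{1420} + 732 = \frac{762541}{1420}$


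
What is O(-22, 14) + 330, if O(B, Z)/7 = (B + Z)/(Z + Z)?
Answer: 328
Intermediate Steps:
O(B, Z) = 7*(B + Z)/(2*Z) (O(B, Z) = 7*((B + Z)/(Z + Z)) = 7*((B + Z)/((2*Z))) = 7*((B + Z)*(1/(2*Z))) = 7*((B + Z)/(2*Z)) = 7*(B + Z)/(2*Z))
O(-22, 14) + 330 = (7/2)*(-22 + 14)/14 + 330 = (7/2)*(1/14)*(-8) + 330 = -2 + 330 = 328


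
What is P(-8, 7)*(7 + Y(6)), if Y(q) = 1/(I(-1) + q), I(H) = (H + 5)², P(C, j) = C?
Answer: -620/11 ≈ -56.364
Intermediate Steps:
I(H) = (5 + H)²
Y(q) = 1/(16 + q) (Y(q) = 1/((5 - 1)² + q) = 1/(4² + q) = 1/(16 + q))
P(-8, 7)*(7 + Y(6)) = -8*(7 + 1/(16 + 6)) = -8*(7 + 1/22) = -8*155/22 = -620/11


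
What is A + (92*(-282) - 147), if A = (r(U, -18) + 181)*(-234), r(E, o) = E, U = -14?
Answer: -65169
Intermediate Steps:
A = -39078 (A = (-14 + 181)*(-234) = 167*(-234) = -39078)
A + (92*(-282) - 147) = -39078 + (92*(-282) - 147) = -39078 + (-25944 - 147) = -39078 - 26091 = -65169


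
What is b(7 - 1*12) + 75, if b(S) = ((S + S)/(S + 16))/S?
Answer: 827/11 ≈ 75.182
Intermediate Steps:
b(S) = 2/(16 + S) (b(S) = ((2*S)/(16 + S))/S = (2*S/(16 + S))/S = 2/(16 + S))
b(7 - 1*12) + 75 = 2/(16 + (7 - 1*12)) + 75 = 2/(16 + (7 - 12)) + 75 = 2/(16 - 5) + 75 = 2/11 + 75 = 827/11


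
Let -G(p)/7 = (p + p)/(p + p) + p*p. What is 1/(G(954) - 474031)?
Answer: -1/6844850 ≈ -1.4610e-7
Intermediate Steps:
G(p) = -7 - 7*p² (G(p) = -7*((p + p)/(p + p) + p*p) = -7*((2*p)/((2*p)) + p²) = -7*((2*p)*(1/(2*p)) + p²) = -7*(1 + p²) = -7 - 7*p²)
1/(G(954) - 474031) = 1/((-7 - 7*954²) - 474031) = 1/((-7 - 7*910116) - 474031) = 1/((-7 - 6370812) - 474031) = 1/(-6370819 - 474031) = 1/(-6844850) = -1/6844850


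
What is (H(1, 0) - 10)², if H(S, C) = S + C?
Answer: 81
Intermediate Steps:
H(S, C) = C + S
(H(1, 0) - 10)² = ((0 + 1) - 10)² = (1 - 10)² = (-9)² = 81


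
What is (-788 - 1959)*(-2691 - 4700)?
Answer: 20303077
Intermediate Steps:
(-788 - 1959)*(-2691 - 4700) = -2747*(-7391) = 20303077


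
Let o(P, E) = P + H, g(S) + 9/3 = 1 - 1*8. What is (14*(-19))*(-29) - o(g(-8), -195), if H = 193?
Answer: 7531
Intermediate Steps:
g(S) = -10 (g(S) = -3 + (1 - 1*8) = -3 + (1 - 8) = -3 - 7 = -10)
o(P, E) = 193 + P (o(P, E) = P + 193 = 193 + P)
(14*(-19))*(-29) - o(g(-8), -195) = (14*(-19))*(-29) - (193 - 10) = -266*(-29) - 1*183 = 7714 - 183 = 7531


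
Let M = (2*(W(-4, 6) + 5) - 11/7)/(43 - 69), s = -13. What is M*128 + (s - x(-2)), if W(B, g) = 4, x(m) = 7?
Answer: -9180/91 ≈ -100.88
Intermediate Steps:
M = -115/182 (M = (2*(4 + 5) - 11/7)/(43 - 69) = (2*9 - 11*⅐)/(-26) = (18 - 11/7)*(-1/26) = (115/7)*(-1/26) = -115/182 ≈ -0.63187)
M*128 + (s - x(-2)) = -115/182*128 + (-13 - 1*7) = -7360/91 + (-13 - 7) = -7360/91 - 20 = -9180/91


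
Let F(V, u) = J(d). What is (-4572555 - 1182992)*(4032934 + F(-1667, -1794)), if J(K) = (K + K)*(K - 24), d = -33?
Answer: -23233393552712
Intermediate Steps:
J(K) = 2*K*(-24 + K) (J(K) = (2*K)*(-24 + K) = 2*K*(-24 + K))
F(V, u) = 3762 (F(V, u) = 2*(-33)*(-24 - 33) = 2*(-33)*(-57) = 3762)
(-4572555 - 1182992)*(4032934 + F(-1667, -1794)) = (-4572555 - 1182992)*(4032934 + 3762) = -5755547*4036696 = -23233393552712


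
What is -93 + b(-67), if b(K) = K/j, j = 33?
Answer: -3136/33 ≈ -95.030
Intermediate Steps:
b(K) = K/33
-93 + b(-67) = -93 + (1/33)*(-67) = -93 - 67/33 = -3136/33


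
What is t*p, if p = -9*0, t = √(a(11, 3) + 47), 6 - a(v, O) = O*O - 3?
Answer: 0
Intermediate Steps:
a(v, O) = 9 - O² (a(v, O) = 6 - (O*O - 3) = 6 - (O² - 3) = 6 - (-3 + O²) = 6 + (3 - O²) = 9 - O²)
t = √47 (t = √((9 - 1*3²) + 47) = √((9 - 1*9) + 47) = √((9 - 9) + 47) = √(0 + 47) = √47 ≈ 6.8557)
p = 0
t*p = √47*0 = 0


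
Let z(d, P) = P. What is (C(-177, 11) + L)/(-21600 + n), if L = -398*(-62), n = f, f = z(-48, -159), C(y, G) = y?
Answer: -24499/21759 ≈ -1.1259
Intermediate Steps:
f = -159
n = -159
L = 24676
(C(-177, 11) + L)/(-21600 + n) = (-177 + 24676)/(-21600 - 159) = 24499/(-21759) = 24499*(-1/21759) = -24499/21759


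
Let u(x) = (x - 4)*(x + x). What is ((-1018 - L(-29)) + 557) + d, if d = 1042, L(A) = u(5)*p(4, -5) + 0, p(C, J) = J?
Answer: 631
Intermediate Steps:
u(x) = 2*x*(-4 + x) (u(x) = (-4 + x)*(2*x) = 2*x*(-4 + x))
L(A) = -50 (L(A) = (2*5*(-4 + 5))*(-5) + 0 = (2*5*1)*(-5) + 0 = 10*(-5) + 0 = -50 + 0 = -50)
((-1018 - L(-29)) + 557) + d = ((-1018 - 1*(-50)) + 557) + 1042 = ((-1018 + 50) + 557) + 1042 = (-968 + 557) + 1042 = -411 + 1042 = 631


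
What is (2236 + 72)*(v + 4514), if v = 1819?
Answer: 14616564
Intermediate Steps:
(2236 + 72)*(v + 4514) = (2236 + 72)*(1819 + 4514) = 2308*6333 = 14616564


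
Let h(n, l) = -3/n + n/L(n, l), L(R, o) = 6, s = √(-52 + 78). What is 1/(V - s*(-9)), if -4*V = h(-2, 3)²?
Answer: 7056/43667615 + 186624*√26/43667615 ≈ 0.021953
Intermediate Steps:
s = √26 ≈ 5.0990
h(n, l) = -3/n + n/6
V = -49/144 (V = -(-3/(-2) + (⅙)*(-2))²/4 = -(-3*(-½) - ⅓)²/4 = -(3/2 - ⅓)²/4 = -(7/6)²/4 = -¼*49/36 = -49/144 ≈ -0.34028)
1/(V - s*(-9)) = 1/(-49/144 - √26*(-9)) = 1/(-49/144 - (-9)*√26) = 1/(-49/144 + 9*√26)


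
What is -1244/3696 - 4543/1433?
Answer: -4643395/1324092 ≈ -3.5069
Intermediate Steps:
-1244/3696 - 4543/1433 = -1244*1/3696 - 4543*1/1433 = -311/924 - 4543/1433 = -4643395/1324092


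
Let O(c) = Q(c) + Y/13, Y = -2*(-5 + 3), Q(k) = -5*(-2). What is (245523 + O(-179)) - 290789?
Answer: -588324/13 ≈ -45256.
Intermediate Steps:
Q(k) = 10
Y = 4 (Y = -2*(-2) = 4)
O(c) = 134/13 (O(c) = 10 + 4/13 = 134/13)
(245523 + O(-179)) - 290789 = (245523 + 134/13) - 290789 = 3191933/13 - 290789 = -588324/13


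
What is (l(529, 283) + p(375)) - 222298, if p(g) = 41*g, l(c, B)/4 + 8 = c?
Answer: -204839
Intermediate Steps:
l(c, B) = -32 + 4*c
(l(529, 283) + p(375)) - 222298 = ((-32 + 4*529) + 41*375) - 222298 = ((-32 + 2116) + 15375) - 222298 = (2084 + 15375) - 222298 = 17459 - 222298 = -204839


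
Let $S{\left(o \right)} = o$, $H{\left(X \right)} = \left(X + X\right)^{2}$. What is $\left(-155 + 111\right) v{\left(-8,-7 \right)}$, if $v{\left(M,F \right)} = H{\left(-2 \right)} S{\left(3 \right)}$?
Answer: $-2112$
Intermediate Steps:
$H{\left(X \right)} = 4 X^{2}$ ($H{\left(X \right)} = \left(2 X\right)^{2} = 4 X^{2}$)
$v{\left(M,F \right)} = 48$ ($v{\left(M,F \right)} = 4 \left(-2\right)^{2} \cdot 3 = 4 \cdot 4 \cdot 3 = 16 \cdot 3 = 48$)
$\left(-155 + 111\right) v{\left(-8,-7 \right)} = \left(-155 + 111\right) 48 = \left(-44\right) 48 = -2112$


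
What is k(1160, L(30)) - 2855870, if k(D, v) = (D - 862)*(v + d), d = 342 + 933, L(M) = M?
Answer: -2466980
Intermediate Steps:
d = 1275
k(D, v) = (-862 + D)*(1275 + v) (k(D, v) = (D - 862)*(v + 1275) = (-862 + D)*(1275 + v))
k(1160, L(30)) - 2855870 = (-1099050 - 862*30 + 1275*1160 + 1160*30) - 2855870 = (-1099050 - 25860 + 1479000 + 34800) - 2855870 = 388890 - 2855870 = -2466980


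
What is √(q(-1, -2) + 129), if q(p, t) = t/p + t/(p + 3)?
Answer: √130 ≈ 11.402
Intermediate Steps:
q(p, t) = t/p + t/(3 + p)
√(q(-1, -2) + 129) = √(-2*(3 + 2*(-1))/(-1*(3 - 1)) + 129) = √(-2*(-1)*(3 - 2)/2 + 129) = √(-2*(-1)*½*1 + 129) = √(1 + 129) = √130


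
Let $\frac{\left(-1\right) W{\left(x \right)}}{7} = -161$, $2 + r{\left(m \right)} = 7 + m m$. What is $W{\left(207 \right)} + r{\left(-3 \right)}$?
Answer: $1141$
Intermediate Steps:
$r{\left(m \right)} = 5 + m^{2}$ ($r{\left(m \right)} = -2 + \left(7 + m m\right) = -2 + \left(7 + m^{2}\right) = 5 + m^{2}$)
$W{\left(x \right)} = 1127$ ($W{\left(x \right)} = \left(-7\right) \left(-161\right) = 1127$)
$W{\left(207 \right)} + r{\left(-3 \right)} = 1127 + \left(5 + \left(-3\right)^{2}\right) = 1127 + \left(5 + 9\right) = 1127 + 14 = 1141$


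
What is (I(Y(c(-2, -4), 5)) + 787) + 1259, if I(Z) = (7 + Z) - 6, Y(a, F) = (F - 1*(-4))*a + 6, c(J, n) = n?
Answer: 2017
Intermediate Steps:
Y(a, F) = 6 + a*(4 + F) (Y(a, F) = (F + 4)*a + 6 = (4 + F)*a + 6 = a*(4 + F) + 6 = 6 + a*(4 + F))
I(Z) = 1 + Z
(I(Y(c(-2, -4), 5)) + 787) + 1259 = ((1 + (6 + 4*(-4) + 5*(-4))) + 787) + 1259 = ((1 + (6 - 16 - 20)) + 787) + 1259 = ((1 - 30) + 787) + 1259 = (-29 + 787) + 1259 = 758 + 1259 = 2017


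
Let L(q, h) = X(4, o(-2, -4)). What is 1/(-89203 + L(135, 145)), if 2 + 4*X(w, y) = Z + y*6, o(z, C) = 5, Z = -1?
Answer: -4/356785 ≈ -1.1211e-5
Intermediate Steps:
X(w, y) = -¾ + 3*y/2 (X(w, y) = -½ + (-1 + y*6)/4 = -½ + (-1 + 6*y)/4 = -½ + (-¼ + 3*y/2) = -¾ + 3*y/2)
L(q, h) = 27/4 (L(q, h) = -¾ + (3/2)*5 = -¾ + 15/2 = 27/4)
1/(-89203 + L(135, 145)) = 1/(-89203 + 27/4) = 1/(-356785/4) = -4/356785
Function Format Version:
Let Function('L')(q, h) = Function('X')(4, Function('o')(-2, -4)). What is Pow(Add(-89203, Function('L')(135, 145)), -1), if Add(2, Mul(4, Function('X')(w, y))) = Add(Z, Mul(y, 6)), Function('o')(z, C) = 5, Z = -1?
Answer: Rational(-4, 356785) ≈ -1.1211e-5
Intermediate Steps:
Function('X')(w, y) = Add(Rational(-3, 4), Mul(Rational(3, 2), y)) (Function('X')(w, y) = Add(Rational(-1, 2), Mul(Rational(1, 4), Add(-1, Mul(y, 6)))) = Add(Rational(-1, 2), Mul(Rational(1, 4), Add(-1, Mul(6, y)))) = Add(Rational(-1, 2), Add(Rational(-1, 4), Mul(Rational(3, 2), y))) = Add(Rational(-3, 4), Mul(Rational(3, 2), y)))
Function('L')(q, h) = Rational(27, 4) (Function('L')(q, h) = Add(Rational(-3, 4), Mul(Rational(3, 2), 5)) = Add(Rational(-3, 4), Rational(15, 2)) = Rational(27, 4))
Pow(Add(-89203, Function('L')(135, 145)), -1) = Pow(Add(-89203, Rational(27, 4)), -1) = Pow(Rational(-356785, 4), -1) = Rational(-4, 356785)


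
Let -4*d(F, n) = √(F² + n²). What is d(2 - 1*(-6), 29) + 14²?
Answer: 196 - √905/4 ≈ 188.48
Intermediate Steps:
d(F, n) = -√(F² + n²)/4
d(2 - 1*(-6), 29) + 14² = -√((2 - 1*(-6))² + 29²)/4 + 14² = -√((2 + 6)² + 841)/4 + 196 = -√(8² + 841)/4 + 196 = -√(64 + 841)/4 + 196 = -√905/4 + 196 = 196 - √905/4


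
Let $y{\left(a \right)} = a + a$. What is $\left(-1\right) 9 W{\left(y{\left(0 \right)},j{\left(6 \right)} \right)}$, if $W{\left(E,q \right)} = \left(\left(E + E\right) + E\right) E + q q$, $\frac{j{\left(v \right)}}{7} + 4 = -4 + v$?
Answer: $-1764$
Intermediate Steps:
$y{\left(a \right)} = 2 a$
$j{\left(v \right)} = -56 + 7 v$ ($j{\left(v \right)} = -28 + 7 \left(-4 + v\right) = -28 + \left(-28 + 7 v\right) = -56 + 7 v$)
$W{\left(E,q \right)} = q^{2} + 3 E^{2}$ ($W{\left(E,q \right)} = \left(2 E + E\right) E + q^{2} = 3 E E + q^{2} = 3 E^{2} + q^{2} = q^{2} + 3 E^{2}$)
$\left(-1\right) 9 W{\left(y{\left(0 \right)},j{\left(6 \right)} \right)} = \left(-1\right) 9 \left(\left(-56 + 7 \cdot 6\right)^{2} + 3 \left(2 \cdot 0\right)^{2}\right) = - 9 \left(\left(-56 + 42\right)^{2} + 3 \cdot 0^{2}\right) = - 9 \left(\left(-14\right)^{2} + 3 \cdot 0\right) = - 9 \left(196 + 0\right) = \left(-9\right) 196 = -1764$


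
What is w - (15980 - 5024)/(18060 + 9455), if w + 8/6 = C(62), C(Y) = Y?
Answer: 4974862/82545 ≈ 60.268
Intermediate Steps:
w = 182/3 (w = -4/3 + 62 = 182/3 ≈ 60.667)
w - (15980 - 5024)/(18060 + 9455) = 182/3 - (15980 - 5024)/(18060 + 9455) = 182/3 - 10956/27515 = 4974862/82545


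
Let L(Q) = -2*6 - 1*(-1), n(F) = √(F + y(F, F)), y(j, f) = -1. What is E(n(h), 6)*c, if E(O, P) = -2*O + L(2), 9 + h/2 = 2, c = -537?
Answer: 5907 + 1074*I*√15 ≈ 5907.0 + 4159.6*I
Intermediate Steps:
h = -14 (h = -18 + 2*2 = -18 + 4 = -14)
n(F) = √(-1 + F) (n(F) = √(F - 1) = √(-1 + F))
L(Q) = -11 (L(Q) = -12 + 1 = -11)
E(O, P) = -11 - 2*O (E(O, P) = -2*O - 11 = -11 - 2*O)
E(n(h), 6)*c = (-11 - 2*√(-1 - 14))*(-537) = (-11 - 2*I*√15)*(-537) = 5907 + 1074*I*√15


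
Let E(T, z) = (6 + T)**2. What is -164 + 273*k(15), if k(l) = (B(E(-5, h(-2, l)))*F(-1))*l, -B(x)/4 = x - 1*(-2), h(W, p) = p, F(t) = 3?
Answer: -147584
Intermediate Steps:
B(x) = -8 - 4*x (B(x) = -4*(x - 1*(-2)) = -4*(x + 2) = -4*(2 + x) = -8 - 4*x)
k(l) = -36*l (k(l) = ((-8 - 4*(6 - 5)**2)*3)*l = ((-8 - 4*1**2)*3)*l = ((-8 - 4*1)*3)*l = ((-8 - 4)*3)*l = (-12*3)*l = -36*l)
-164 + 273*k(15) = -164 + 273*(-36*15) = -164 + 273*(-540) = -164 - 147420 = -147584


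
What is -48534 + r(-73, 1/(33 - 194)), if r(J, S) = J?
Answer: -48607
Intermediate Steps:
-48534 + r(-73, 1/(33 - 194)) = -48534 - 73 = -48607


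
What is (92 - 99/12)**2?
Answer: 112225/16 ≈ 7014.1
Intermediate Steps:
(92 - 99/12)**2 = (92 - 99*1/12)**2 = (92 - 33/4)**2 = (335/4)**2 = 112225/16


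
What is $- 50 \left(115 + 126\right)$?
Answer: $-12050$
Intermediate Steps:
$- 50 \left(115 + 126\right) = \left(-50\right) 241 = -12050$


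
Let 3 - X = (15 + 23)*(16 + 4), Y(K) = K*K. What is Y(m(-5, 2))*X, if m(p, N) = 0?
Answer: 0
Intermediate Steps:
Y(K) = K**2
X = -757 (X = 3 - (15 + 23)*(16 + 4) = 3 - 38*20 = 3 - 1*760 = 3 - 760 = -757)
Y(m(-5, 2))*X = 0**2*(-757) = 0*(-757) = 0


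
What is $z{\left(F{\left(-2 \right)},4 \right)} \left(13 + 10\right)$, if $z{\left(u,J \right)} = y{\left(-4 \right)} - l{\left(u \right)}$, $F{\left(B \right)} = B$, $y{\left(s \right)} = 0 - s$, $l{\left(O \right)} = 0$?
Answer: $92$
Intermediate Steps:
$y{\left(s \right)} = - s$
$z{\left(u,J \right)} = 4$ ($z{\left(u,J \right)} = \left(-1\right) \left(-4\right) - 0 = 4 + 0 = 4$)
$z{\left(F{\left(-2 \right)},4 \right)} \left(13 + 10\right) = 4 \left(13 + 10\right) = 4 \cdot 23 = 92$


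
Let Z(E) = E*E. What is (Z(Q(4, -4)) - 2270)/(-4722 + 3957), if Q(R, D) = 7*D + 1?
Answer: 1541/765 ≈ 2.0144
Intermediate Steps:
Q(R, D) = 1 + 7*D
Z(E) = E**2
(Z(Q(4, -4)) - 2270)/(-4722 + 3957) = ((1 + 7*(-4))**2 - 2270)/(-4722 + 3957) = ((1 - 28)**2 - 2270)/(-765) = ((-27)**2 - 2270)*(-1/765) = (729 - 2270)*(-1/765) = -1541*(-1/765) = 1541/765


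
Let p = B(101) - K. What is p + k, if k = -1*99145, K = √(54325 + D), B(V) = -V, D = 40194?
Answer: -99246 - √94519 ≈ -99554.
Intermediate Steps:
K = √94519 (K = √(54325 + 40194) = √94519 ≈ 307.44)
k = -99145
p = -101 - √94519 (p = -1*101 - √94519 = -101 - √94519 ≈ -408.44)
p + k = (-101 - √94519) - 99145 = -99246 - √94519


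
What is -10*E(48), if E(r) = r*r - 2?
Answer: -23020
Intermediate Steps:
E(r) = -2 + r² (E(r) = r² - 2 = -2 + r²)
-10*E(48) = -10*(-2 + 48²) = -10*(-2 + 2304) = -10*2302 = -23020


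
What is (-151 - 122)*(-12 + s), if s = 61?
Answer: -13377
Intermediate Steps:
(-151 - 122)*(-12 + s) = (-151 - 122)*(-12 + 61) = -273*49 = -13377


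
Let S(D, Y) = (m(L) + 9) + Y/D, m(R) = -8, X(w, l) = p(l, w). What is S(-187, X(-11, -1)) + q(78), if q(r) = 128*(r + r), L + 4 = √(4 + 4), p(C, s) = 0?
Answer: 19969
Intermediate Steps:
X(w, l) = 0
L = -4 + 2*√2 (L = -4 + √(4 + 4) = -4 + √8 = -4 + 2*√2 ≈ -1.1716)
S(D, Y) = 1 + Y/D (S(D, Y) = (-8 + 9) + Y/D = 1 + Y/D)
q(r) = 256*r (q(r) = 128*(2*r) = 256*r)
S(-187, X(-11, -1)) + q(78) = (-187 + 0)/(-187) + 256*78 = -1/187*(-187) + 19968 = 1 + 19968 = 19969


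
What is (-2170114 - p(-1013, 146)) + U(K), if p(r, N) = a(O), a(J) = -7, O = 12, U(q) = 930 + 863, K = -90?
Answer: -2168314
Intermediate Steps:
U(q) = 1793
p(r, N) = -7
(-2170114 - p(-1013, 146)) + U(K) = (-2170114 - 1*(-7)) + 1793 = (-2170114 + 7) + 1793 = -2170107 + 1793 = -2168314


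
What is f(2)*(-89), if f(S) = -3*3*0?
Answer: 0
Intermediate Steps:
f(S) = 0 (f(S) = -9*0 = 0)
f(2)*(-89) = 0*(-89) = 0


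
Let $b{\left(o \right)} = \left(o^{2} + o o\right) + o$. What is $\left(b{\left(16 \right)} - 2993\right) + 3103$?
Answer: $638$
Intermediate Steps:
$b{\left(o \right)} = o + 2 o^{2}$ ($b{\left(o \right)} = \left(o^{2} + o^{2}\right) + o = 2 o^{2} + o = o + 2 o^{2}$)
$\left(b{\left(16 \right)} - 2993\right) + 3103 = \left(16 \left(1 + 2 \cdot 16\right) - 2993\right) + 3103 = \left(16 \left(1 + 32\right) - 2993\right) + 3103 = \left(16 \cdot 33 - 2993\right) + 3103 = \left(528 - 2993\right) + 3103 = -2465 + 3103 = 638$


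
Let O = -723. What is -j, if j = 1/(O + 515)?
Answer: 1/208 ≈ 0.0048077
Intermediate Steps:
j = -1/208 (j = 1/(-723 + 515) = 1/(-208) = -1/208 ≈ -0.0048077)
-j = -1*(-1/208) = 1/208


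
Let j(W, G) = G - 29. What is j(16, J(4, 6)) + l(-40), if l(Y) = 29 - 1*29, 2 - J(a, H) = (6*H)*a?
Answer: -171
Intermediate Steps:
J(a, H) = 2 - 6*H*a
l(Y) = 0 (l(Y) = 29 - 29 = 0)
j(W, G) = -29 + G
j(16, J(4, 6)) + l(-40) = (-29 + (2 - 6*6*4)) + 0 = (-29 + (2 - 144)) + 0 = (-29 - 142) + 0 = -171 + 0 = -171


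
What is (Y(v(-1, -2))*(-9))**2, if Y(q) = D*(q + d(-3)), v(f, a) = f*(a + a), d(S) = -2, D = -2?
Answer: 1296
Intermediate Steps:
v(f, a) = 2*a*f (v(f, a) = f*(2*a) = 2*a*f)
Y(q) = 4 - 2*q (Y(q) = -2*(q - 2) = -2*(-2 + q) = 4 - 2*q)
(Y(v(-1, -2))*(-9))**2 = ((4 - 4*(-2)*(-1))*(-9))**2 = ((4 - 2*4)*(-9))**2 = ((4 - 8)*(-9))**2 = (-4*(-9))**2 = 36**2 = 1296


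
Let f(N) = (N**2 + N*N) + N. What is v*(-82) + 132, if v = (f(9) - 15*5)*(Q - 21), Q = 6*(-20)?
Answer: 1110084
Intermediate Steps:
Q = -120
f(N) = N + 2*N**2 (f(N) = (N**2 + N**2) + N = 2*N**2 + N = N + 2*N**2)
v = -13536 (v = (9*(1 + 2*9) - 15*5)*(-120 - 21) = (9*(1 + 18) - 75)*(-141) = (9*19 - 75)*(-141) = (171 - 75)*(-141) = 96*(-141) = -13536)
v*(-82) + 132 = -13536*(-82) + 132 = 1109952 + 132 = 1110084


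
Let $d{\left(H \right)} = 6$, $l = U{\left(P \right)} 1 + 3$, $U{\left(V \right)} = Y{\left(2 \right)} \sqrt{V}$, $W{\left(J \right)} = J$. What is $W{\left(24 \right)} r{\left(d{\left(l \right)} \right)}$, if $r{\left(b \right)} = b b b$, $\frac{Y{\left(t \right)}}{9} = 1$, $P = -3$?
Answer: $5184$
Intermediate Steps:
$Y{\left(t \right)} = 9$ ($Y{\left(t \right)} = 9 \cdot 1 = 9$)
$U{\left(V \right)} = 9 \sqrt{V}$
$l = 3 + 9 i \sqrt{3}$ ($l = 9 \sqrt{-3} \cdot 1 + 3 = 9 i \sqrt{3} \cdot 1 + 3 = 9 i \sqrt{3} + 3 = 3 + 9 i \sqrt{3} \approx 3.0 + 15.588 i$)
$r{\left(b \right)} = b^{3}$ ($r{\left(b \right)} = b^{2} b = b^{3}$)
$W{\left(24 \right)} r{\left(d{\left(l \right)} \right)} = 24 \cdot 6^{3} = 24 \cdot 216 = 5184$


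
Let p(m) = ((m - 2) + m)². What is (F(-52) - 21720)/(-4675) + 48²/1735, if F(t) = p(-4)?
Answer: 1931276/324445 ≈ 5.9526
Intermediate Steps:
p(m) = (-2 + 2*m)² (p(m) = ((-2 + m) + m)² = (-2 + 2*m)²)
F(t) = 100 (F(t) = 4*(-1 - 4)² = 4*(-5)² = 4*25 = 100)
(F(-52) - 21720)/(-4675) + 48²/1735 = (100 - 21720)/(-4675) + 48²/1735 = -21620*(-1/4675) + 2304*(1/1735) = 4324/935 + 2304/1735 = 1931276/324445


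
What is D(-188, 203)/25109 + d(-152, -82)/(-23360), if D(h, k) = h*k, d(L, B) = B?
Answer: -63532293/41896160 ≈ -1.5164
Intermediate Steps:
D(-188, 203)/25109 + d(-152, -82)/(-23360) = -188*203/25109 - 82/(-23360) = -38164*1/25109 - 82*(-1/23360) = -5452/3587 + 41/11680 = -63532293/41896160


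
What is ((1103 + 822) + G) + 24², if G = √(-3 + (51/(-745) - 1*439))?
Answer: 2501 + I*√245359045/745 ≈ 2501.0 + 21.025*I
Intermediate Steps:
G = I*√245359045/745 (G = √(-3 + (51*(-1/745) - 439)) = √(-3 + (-51/745 - 439)) = √(-3 - 327106/745) = √(-329341/745) = I*√245359045/745 ≈ 21.025*I)
((1103 + 822) + G) + 24² = ((1103 + 822) + I*√245359045/745) + 24² = (1925 + I*√245359045/745) + 576 = 2501 + I*√245359045/745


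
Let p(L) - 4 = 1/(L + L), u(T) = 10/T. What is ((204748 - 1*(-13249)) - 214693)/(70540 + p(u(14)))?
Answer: 33040/705447 ≈ 0.046836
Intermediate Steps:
p(L) = 4 + 1/(2*L) (p(L) = 4 + 1/(L + L) = 4 + 1/(2*L))
((204748 - 1*(-13249)) - 214693)/(70540 + p(u(14))) = ((204748 - 1*(-13249)) - 214693)/(70540 + (4 + 1/(2*((10/14))))) = ((204748 + 13249) - 214693)/(70540 + (4 + 1/(2*((10*(1/14)))))) = (217997 - 214693)/(70540 + (4 + 1/(2*(5/7)))) = 3304/(70540 + (4 + (½)*(7/5))) = 3304/(70540 + (4 + 7/10)) = 3304/(70540 + 47/10) = 3304/(705447/10) = 3304*(10/705447) = 33040/705447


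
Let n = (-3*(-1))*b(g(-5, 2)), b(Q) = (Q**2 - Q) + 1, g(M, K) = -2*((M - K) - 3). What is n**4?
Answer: 1706808989601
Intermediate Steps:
g(M, K) = 6 - 2*M + 2*K (g(M, K) = -2*(-3 + M - K) = 6 - 2*M + 2*K)
b(Q) = 1 + Q**2 - Q
n = 1143 (n = (-3*(-1))*(1 + (6 - 2*(-5) + 2*2)**2 - (6 - 2*(-5) + 2*2)) = 3*(1 + (6 + 10 + 4)**2 - (6 + 10 + 4)) = 3*(1 + 20**2 - 1*20) = 3*(1 + 400 - 20) = 3*381 = 1143)
n**4 = 1143**4 = 1706808989601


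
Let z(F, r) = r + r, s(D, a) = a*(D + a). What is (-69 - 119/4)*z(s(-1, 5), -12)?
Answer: 2370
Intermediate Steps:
z(F, r) = 2*r
(-69 - 119/4)*z(s(-1, 5), -12) = (-69 - 119/4)*(2*(-12)) = (-69 - 119*1/4)*(-24) = (-69 - 119/4)*(-24) = -395/4*(-24) = 2370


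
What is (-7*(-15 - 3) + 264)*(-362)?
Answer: -141180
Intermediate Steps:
(-7*(-15 - 3) + 264)*(-362) = (-7*(-18) + 264)*(-362) = (126 + 264)*(-362) = 390*(-362) = -141180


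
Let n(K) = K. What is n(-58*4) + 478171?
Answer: 477939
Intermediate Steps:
n(-58*4) + 478171 = -58*4 + 478171 = -232 + 478171 = 477939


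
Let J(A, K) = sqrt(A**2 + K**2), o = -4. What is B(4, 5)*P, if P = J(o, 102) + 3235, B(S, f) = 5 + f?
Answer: 32350 + 20*sqrt(2605) ≈ 33371.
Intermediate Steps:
P = 3235 + 2*sqrt(2605) (P = sqrt((-4)**2 + 102**2) + 3235 = sqrt(16 + 10404) + 3235 = sqrt(10420) + 3235 = 2*sqrt(2605) + 3235 = 3235 + 2*sqrt(2605) ≈ 3337.1)
B(4, 5)*P = (5 + 5)*(3235 + 2*sqrt(2605)) = 10*(3235 + 2*sqrt(2605)) = 32350 + 20*sqrt(2605)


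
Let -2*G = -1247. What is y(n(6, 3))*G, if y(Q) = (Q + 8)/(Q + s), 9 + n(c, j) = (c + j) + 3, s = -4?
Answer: -13717/2 ≈ -6858.5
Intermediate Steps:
G = 1247/2 (G = -½*(-1247) = 1247/2 ≈ 623.50)
n(c, j) = -6 + c + j (n(c, j) = -9 + ((c + j) + 3) = -9 + (3 + c + j) = -6 + c + j)
y(Q) = (8 + Q)/(-4 + Q) (y(Q) = (Q + 8)/(Q - 4) = (8 + Q)/(-4 + Q))
y(n(6, 3))*G = ((8 + (-6 + 6 + 3))/(-4 + (-6 + 6 + 3)))*(1247/2) = ((8 + 3)/(-4 + 3))*(1247/2) = (11/(-1))*(1247/2) = -1*11*(1247/2) = -11*1247/2 = -13717/2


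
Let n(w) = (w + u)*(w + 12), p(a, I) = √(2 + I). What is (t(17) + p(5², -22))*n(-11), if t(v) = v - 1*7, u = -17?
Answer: -280 - 56*I*√5 ≈ -280.0 - 125.22*I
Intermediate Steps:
n(w) = (-17 + w)*(12 + w) (n(w) = (w - 17)*(w + 12) = (-17 + w)*(12 + w))
t(v) = -7 + v (t(v) = v - 7 = -7 + v)
(t(17) + p(5², -22))*n(-11) = ((-7 + 17) + √(2 - 22))*(-204 + (-11)² - 5*(-11)) = (10 + √(-20))*(-204 + 121 + 55) = (10 + 2*I*√5)*(-28) = -280 - 56*I*√5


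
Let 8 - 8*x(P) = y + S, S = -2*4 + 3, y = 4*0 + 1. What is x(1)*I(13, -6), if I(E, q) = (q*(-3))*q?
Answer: -162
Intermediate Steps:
y = 1 (y = 0 + 1 = 1)
S = -5 (S = -8 + 3 = -5)
I(E, q) = -3*q² (I(E, q) = (-3*q)*q = -3*q²)
x(P) = 3/2 (x(P) = 1 - (1 - 5)/8 = 1 - ⅛*(-4) = 1 + ½ = 3/2)
x(1)*I(13, -6) = 3*(-3*(-6)²)/2 = 3*(-3*36)/2 = (3/2)*(-108) = -162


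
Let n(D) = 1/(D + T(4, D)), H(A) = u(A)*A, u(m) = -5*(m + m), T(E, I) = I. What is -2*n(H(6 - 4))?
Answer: 1/40 ≈ 0.025000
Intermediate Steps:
u(m) = -10*m
H(A) = -10*A**2 (H(A) = (-10*A)*A = -10*A**2)
n(D) = 1/(2*D) (n(D) = 1/(D + D) = 1/(2*D))
-2*n(H(6 - 4)) = -1/((-10*(6 - 4)**2)) = -1/((-10*2**2)) = -1/((-10*4)) = -1/(-40) = -(-1)/40 = -2*(-1/80) = 1/40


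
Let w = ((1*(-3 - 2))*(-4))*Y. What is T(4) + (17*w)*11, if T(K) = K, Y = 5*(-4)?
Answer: -74796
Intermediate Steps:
Y = -20
w = -400 (w = ((1*(-3 - 2))*(-4))*(-20) = ((1*(-5))*(-4))*(-20) = -5*(-4)*(-20) = 20*(-20) = -400)
T(4) + (17*w)*11 = 4 + (17*(-400))*11 = 4 - 6800*11 = 4 - 74800 = -74796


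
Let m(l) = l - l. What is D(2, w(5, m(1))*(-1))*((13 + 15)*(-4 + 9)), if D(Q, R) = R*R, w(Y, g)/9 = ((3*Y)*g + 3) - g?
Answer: 102060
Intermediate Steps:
m(l) = 0
w(Y, g) = 27 - 9*g + 27*Y*g (w(Y, g) = 9*(((3*Y)*g + 3) - g) = 9*((3*Y*g + 3) - g) = 9*((3 + 3*Y*g) - g) = 9*(3 - g + 3*Y*g) = 27 - 9*g + 27*Y*g)
D(Q, R) = R**2
D(2, w(5, m(1))*(-1))*((13 + 15)*(-4 + 9)) = ((27 - 9*0 + 27*5*0)*(-1))**2*((13 + 15)*(-4 + 9)) = ((27 + 0 + 0)*(-1))**2*(28*5) = (27*(-1))**2*140 = (-27)**2*140 = 729*140 = 102060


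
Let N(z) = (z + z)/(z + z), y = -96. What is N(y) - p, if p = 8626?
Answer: -8625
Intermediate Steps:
N(z) = 1 (N(z) = (2*z)/((2*z)) = (2*z)*(1/(2*z)) = 1)
N(y) - p = 1 - 1*8626 = 1 - 8626 = -8625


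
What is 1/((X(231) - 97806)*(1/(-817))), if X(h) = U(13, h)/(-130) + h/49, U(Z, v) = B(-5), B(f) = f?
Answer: 7826/936833 ≈ 0.0083537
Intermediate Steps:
U(Z, v) = -5
X(h) = 1/26 + h/49 (X(h) = -5/(-130) + h/49 = -5*(-1/130) + h*(1/49) = 1/26 + h/49)
1/((X(231) - 97806)*(1/(-817))) = 1/(((1/26 + (1/49)*231) - 97806)*(1/(-817))) = 1/(((1/26 + 33/7) - 97806)*(-1/817)) = -817/(865/182 - 97806) = -817/(-17799827/182) = -182/17799827*(-817) = 7826/936833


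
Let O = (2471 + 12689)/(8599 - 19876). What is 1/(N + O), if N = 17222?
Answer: 11277/194197334 ≈ 5.8070e-5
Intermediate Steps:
O = -15160/11277 (O = 15160/(-11277) = 15160*(-1/11277) = -15160/11277 ≈ -1.3443)
1/(N + O) = 1/(17222 - 15160/11277) = 1/(194197334/11277) = 11277/194197334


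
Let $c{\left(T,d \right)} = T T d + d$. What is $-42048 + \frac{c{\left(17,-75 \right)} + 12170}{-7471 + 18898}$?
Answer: $- \frac{480492076}{11427} \approx -42049.0$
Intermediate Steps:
$c{\left(T,d \right)} = d + d T^{2}$ ($c{\left(T,d \right)} = T^{2} d + d = d T^{2} + d = d + d T^{2}$)
$-42048 + \frac{c{\left(17,-75 \right)} + 12170}{-7471 + 18898} = -42048 + \frac{- 75 \left(1 + 17^{2}\right) + 12170}{-7471 + 18898} = -42048 + \frac{- 75 \left(1 + 289\right) + 12170}{11427} = -42048 + \left(\left(-75\right) 290 + 12170\right) \frac{1}{11427} = -42048 + \left(-21750 + 12170\right) \frac{1}{11427} = -42048 - \frac{9580}{11427} = - \frac{480492076}{11427}$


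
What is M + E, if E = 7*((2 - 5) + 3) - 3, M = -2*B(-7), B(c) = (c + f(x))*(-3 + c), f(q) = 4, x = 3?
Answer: -63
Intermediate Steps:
B(c) = (-3 + c)*(4 + c) (B(c) = (c + 4)*(-3 + c) = (4 + c)*(-3 + c) = (-3 + c)*(4 + c))
M = -60 (M = -2*(-12 - 7 + (-7)²) = -2*(-12 - 7 + 49) = -2*30 = -60)
E = -3 (E = 7*(-3 + 3) - 3 = 7*0 - 3 = 0 - 3 = -3)
M + E = -60 - 3 = -63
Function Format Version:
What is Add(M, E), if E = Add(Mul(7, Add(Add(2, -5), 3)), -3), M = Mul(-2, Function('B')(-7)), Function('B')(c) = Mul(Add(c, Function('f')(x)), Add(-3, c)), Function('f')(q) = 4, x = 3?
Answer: -63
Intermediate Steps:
Function('B')(c) = Mul(Add(-3, c), Add(4, c)) (Function('B')(c) = Mul(Add(c, 4), Add(-3, c)) = Mul(Add(4, c), Add(-3, c)) = Mul(Add(-3, c), Add(4, c)))
M = -60 (M = Mul(-2, Add(-12, -7, Pow(-7, 2))) = Mul(-2, Add(-12, -7, 49)) = Mul(-2, 30) = -60)
E = -3 (E = Add(Mul(7, Add(-3, 3)), -3) = Add(Mul(7, 0), -3) = Add(0, -3) = -3)
Add(M, E) = Add(-60, -3) = -63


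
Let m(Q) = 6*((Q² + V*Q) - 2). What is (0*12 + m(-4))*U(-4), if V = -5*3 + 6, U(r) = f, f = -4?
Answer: -1200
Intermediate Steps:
U(r) = -4
V = -9 (V = -15 + 6 = -9)
m(Q) = -12 - 54*Q + 6*Q² (m(Q) = 6*((Q² - 9*Q) - 2) = 6*(-2 + Q² - 9*Q) = -12 - 54*Q + 6*Q²)
(0*12 + m(-4))*U(-4) = (0*12 + (-12 - 54*(-4) + 6*(-4)²))*(-4) = (0 + (-12 + 216 + 6*16))*(-4) = (0 + (-12 + 216 + 96))*(-4) = (0 + 300)*(-4) = 300*(-4) = -1200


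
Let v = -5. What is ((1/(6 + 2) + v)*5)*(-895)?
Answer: 174525/8 ≈ 21816.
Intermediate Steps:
((1/(6 + 2) + v)*5)*(-895) = ((1/(6 + 2) - 5)*5)*(-895) = ((1/8 - 5)*5)*(-895) = -39/8*5*(-895) = -195/8*(-895) = 174525/8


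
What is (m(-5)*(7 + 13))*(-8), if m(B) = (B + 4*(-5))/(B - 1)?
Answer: -2000/3 ≈ -666.67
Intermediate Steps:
m(B) = (-20 + B)/(-1 + B) (m(B) = (B - 20)/(-1 + B) = (-20 + B)/(-1 + B))
(m(-5)*(7 + 13))*(-8) = (((-20 - 5)/(-1 - 5))*(7 + 13))*(-8) = ((-25/(-6))*20)*(-8) = (-1/6*(-25)*20)*(-8) = ((25/6)*20)*(-8) = (250/3)*(-8) = -2000/3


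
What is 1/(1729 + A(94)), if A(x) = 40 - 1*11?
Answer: 1/1758 ≈ 0.00056883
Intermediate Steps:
A(x) = 29 (A(x) = 40 - 11 = 29)
1/(1729 + A(94)) = 1/(1729 + 29) = 1/1758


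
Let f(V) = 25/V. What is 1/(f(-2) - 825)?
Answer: -2/1675 ≈ -0.0011940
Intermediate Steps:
1/(f(-2) - 825) = 1/(25/(-2) - 825) = 1/(25*(-½) - 825) = 1/(-25/2 - 825) = 1/(-1675/2) = -2/1675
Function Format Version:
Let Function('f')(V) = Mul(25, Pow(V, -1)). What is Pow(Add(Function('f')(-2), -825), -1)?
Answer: Rational(-2, 1675) ≈ -0.0011940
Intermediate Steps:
Pow(Add(Function('f')(-2), -825), -1) = Pow(Add(Mul(25, Pow(-2, -1)), -825), -1) = Pow(Add(Mul(25, Rational(-1, 2)), -825), -1) = Pow(Add(Rational(-25, 2), -825), -1) = Pow(Rational(-1675, 2), -1) = Rational(-2, 1675)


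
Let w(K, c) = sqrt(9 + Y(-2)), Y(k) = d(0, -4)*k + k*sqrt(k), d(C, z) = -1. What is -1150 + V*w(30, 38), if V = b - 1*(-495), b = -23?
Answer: -1150 + 472*sqrt(11 - 2*I*sqrt(2)) ≈ 428.13 - 199.64*I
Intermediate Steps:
Y(k) = k**(3/2) - k (Y(k) = -k + k*sqrt(k) = -k + k**(3/2) = k**(3/2) - k)
w(K, c) = sqrt(11 - 2*I*sqrt(2)) (w(K, c) = sqrt(9 + ((-2)**(3/2) - 1*(-2))) = sqrt(9 + (-2*I*sqrt(2) + 2)) = sqrt(9 + (2 - 2*I*sqrt(2))) = sqrt(11 - 2*I*sqrt(2)))
V = 472 (V = -23 - 1*(-495) = -23 + 495 = 472)
-1150 + V*w(30, 38) = -1150 + 472*sqrt(11 - 2*I*sqrt(2))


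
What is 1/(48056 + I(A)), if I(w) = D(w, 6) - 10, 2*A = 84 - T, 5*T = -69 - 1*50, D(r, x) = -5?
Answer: 1/48041 ≈ 2.0816e-5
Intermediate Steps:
T = -119/5 (T = (-69 - 1*50)/5 = (-69 - 50)/5 = (1/5)*(-119) = -119/5 ≈ -23.800)
A = 539/10 (A = (84 - 1*(-119/5))/2 = (84 + 119/5)/2 = (1/2)*(539/5) = 539/10 ≈ 53.900)
I(w) = -15 (I(w) = -5 - 10 = -15)
1/(48056 + I(A)) = 1/(48056 - 15) = 1/48041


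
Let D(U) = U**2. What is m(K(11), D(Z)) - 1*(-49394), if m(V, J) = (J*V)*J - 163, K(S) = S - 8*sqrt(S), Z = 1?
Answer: 49242 - 8*sqrt(11) ≈ 49216.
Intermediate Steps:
K(S) = S - 8*sqrt(S)
m(V, J) = -163 + V*J**2 (m(V, J) = V*J**2 - 163 = -163 + V*J**2)
m(K(11), D(Z)) - 1*(-49394) = (-163 + (11 - 8*sqrt(11))*(1**2)**2) - 1*(-49394) = (-163 + (11 - 8*sqrt(11))*1**2) + 49394 = (-163 + (11 - 8*sqrt(11))*1) + 49394 = (-163 + (11 - 8*sqrt(11))) + 49394 = (-152 - 8*sqrt(11)) + 49394 = 49242 - 8*sqrt(11)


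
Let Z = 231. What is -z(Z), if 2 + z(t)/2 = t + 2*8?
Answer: -490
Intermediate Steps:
z(t) = 28 + 2*t (z(t) = -4 + 2*(t + 2*8) = -4 + 2*(t + 16) = -4 + 2*(16 + t) = -4 + (32 + 2*t) = 28 + 2*t)
-z(Z) = -(28 + 2*231) = -(28 + 462) = -1*490 = -490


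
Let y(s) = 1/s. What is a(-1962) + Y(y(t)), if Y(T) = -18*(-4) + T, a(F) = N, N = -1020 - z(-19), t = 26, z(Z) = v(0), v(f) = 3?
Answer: -24725/26 ≈ -950.96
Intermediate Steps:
z(Z) = 3
N = -1023 (N = -1020 - 1*3 = -1020 - 3 = -1023)
a(F) = -1023
Y(T) = 72 + T
a(-1962) + Y(y(t)) = -1023 + (72 + 1/26) = -1023 + 1873/26 = -24725/26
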